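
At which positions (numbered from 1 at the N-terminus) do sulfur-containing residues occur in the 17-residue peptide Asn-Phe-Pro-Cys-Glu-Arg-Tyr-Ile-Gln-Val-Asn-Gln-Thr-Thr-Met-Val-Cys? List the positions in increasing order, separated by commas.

Cysteine (C, thiol) and methionine (M, thioether) are the two sulfur-containing amino acids.
Matching residues: Cys4, Met15, Cys17.

4, 15, 17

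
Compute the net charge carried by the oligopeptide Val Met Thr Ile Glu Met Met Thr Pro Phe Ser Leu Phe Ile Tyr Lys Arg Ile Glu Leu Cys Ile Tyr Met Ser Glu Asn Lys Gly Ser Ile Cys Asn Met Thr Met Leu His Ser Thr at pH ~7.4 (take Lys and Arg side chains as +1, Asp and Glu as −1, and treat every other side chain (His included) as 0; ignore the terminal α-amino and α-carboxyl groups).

Positive (K, R): Lys16, Arg17, Lys28 → +3.
Negative (D, E): Glu5, Glu19, Glu26 → −3.
Net charge = (+3) + (−3) = 0.

0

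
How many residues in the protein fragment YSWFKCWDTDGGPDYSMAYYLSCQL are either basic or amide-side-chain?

2

Basic: H, K, R. Amide-side-chain: N, Q.
Basic residues here: K5 (1).
Amide-side-chain residues here: Q24 (1).
The two groups share no amino acid, so total = 1 + 1 = 2.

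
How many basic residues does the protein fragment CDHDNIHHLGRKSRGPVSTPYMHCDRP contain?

K, R, and H are the three residues with basic side chains (ε-amine, guanidinium, and imidazole respectively).
Matching residues: H3, H7, H8, R11, K12, R14, H23, R26.

8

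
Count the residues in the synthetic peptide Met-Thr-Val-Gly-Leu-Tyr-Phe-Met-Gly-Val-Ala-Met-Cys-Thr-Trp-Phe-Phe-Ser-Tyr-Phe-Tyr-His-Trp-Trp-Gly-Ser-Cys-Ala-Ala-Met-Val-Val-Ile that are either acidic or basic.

1

Acidic: D, E. Basic: H, K, R.
Acidic residues here: none (0).
Basic residues here: His22 (1).
The two groups share no amino acid, so total = 0 + 1 = 1.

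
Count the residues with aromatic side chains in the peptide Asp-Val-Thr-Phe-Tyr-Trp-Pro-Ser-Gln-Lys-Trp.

F, W, and Y each carry an aromatic ring on the side chain.
Matching residues: Phe4, Tyr5, Trp6, Trp11.

4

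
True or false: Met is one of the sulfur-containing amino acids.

True

Only Cys (C) and Met (M) have a sulfur atom in the side chain.
Methionine is in this group.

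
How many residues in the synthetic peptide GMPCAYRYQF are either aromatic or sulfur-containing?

5

Aromatic: F, W, Y. Sulfur-containing: C, M.
Aromatic residues here: Y6, Y8, F10 (3).
Sulfur-containing residues here: M2, C4 (2).
The two groups share no amino acid, so total = 3 + 2 = 5.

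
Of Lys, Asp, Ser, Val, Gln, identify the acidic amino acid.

Asp

Only D (aspartate) and E (glutamate) carry a side-chain carboxylic acid.
Of the listed options, only Asp belongs to this group.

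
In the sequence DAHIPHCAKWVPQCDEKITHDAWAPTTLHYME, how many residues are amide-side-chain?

1

Asparagine (N) and glutamine (Q) have uncharged amide side chains.
Matching residues: Q13.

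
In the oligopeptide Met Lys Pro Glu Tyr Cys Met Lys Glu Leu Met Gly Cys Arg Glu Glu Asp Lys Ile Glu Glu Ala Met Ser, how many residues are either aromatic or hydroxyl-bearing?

Aromatic: F, W, Y. Hydroxyl-bearing: S, T, Y.
Aromatic residues here: Tyr5 (1).
Hydroxyl-bearing residues here: Tyr5, Ser24 (2).
Y is in both groups, so the 1 Y residue must not be double-counted.
Total = 1 + 2 − 1 = 2.

2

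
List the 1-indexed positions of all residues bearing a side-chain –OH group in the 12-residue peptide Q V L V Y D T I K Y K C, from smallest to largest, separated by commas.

5, 7, 10

The –OH-bearing residues are Ser, Thr (aliphatic alcohols), and Tyr (phenol).
Matching residues: Y5, T7, Y10.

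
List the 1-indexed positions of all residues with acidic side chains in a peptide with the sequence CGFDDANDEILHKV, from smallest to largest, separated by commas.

Only D (aspartate) and E (glutamate) carry a side-chain carboxylic acid.
Matching residues: D4, D5, D8, E9.

4, 5, 8, 9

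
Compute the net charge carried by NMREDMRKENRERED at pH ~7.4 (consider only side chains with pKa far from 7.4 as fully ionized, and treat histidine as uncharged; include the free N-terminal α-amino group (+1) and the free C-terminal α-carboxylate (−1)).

Near pH 7.4, K and R contribute +1 each, D and E contribute −1 each, and every other side chain (His included, as stated) is uncharged.
Positive (K, R): R3, R7, K8, R11, R13 → +5.
Negative (D, E): E4, D5, E9, E12, E14, D15 → −6.
The N-terminus (+1) and C-terminus (−1) cancel.
Net charge = (+5) + (−6) = −1.

-1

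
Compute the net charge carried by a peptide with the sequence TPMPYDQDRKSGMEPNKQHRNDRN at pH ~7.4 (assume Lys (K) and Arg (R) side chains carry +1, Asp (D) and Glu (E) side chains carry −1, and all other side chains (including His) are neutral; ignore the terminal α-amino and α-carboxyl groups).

+1

Positive (K, R): R9, K10, K17, R20, R23 → +5.
Negative (D, E): D6, D8, E14, D22 → −4.
Net charge = (+5) + (−4) = +1.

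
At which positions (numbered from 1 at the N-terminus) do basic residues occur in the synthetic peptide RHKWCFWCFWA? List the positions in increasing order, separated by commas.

Lysine (K), arginine (R), and histidine (H) have basic, nitrogen-containing side chains.
Matching residues: R1, H2, K3.

1, 2, 3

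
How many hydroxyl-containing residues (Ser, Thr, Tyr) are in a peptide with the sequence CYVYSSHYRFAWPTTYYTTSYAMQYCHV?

Matching residues: Y2, Y4, S5, S6, Y8, T14, T15, Y16, Y17, T18, T19, S20, Y21, Y25.

14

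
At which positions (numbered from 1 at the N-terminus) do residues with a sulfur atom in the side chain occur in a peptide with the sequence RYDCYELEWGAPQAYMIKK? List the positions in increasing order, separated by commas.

Only Cys (C) and Met (M) have a sulfur atom in the side chain.
Matching residues: C4, M16.

4, 16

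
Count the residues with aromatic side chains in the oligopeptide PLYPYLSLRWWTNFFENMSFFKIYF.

10

The aromatic amino acids are Phe (F, benzyl), Trp (W, indole), and Tyr (Y, phenol).
Matching residues: Y3, Y5, W10, W11, F14, F15, F20, F21, Y24, F25.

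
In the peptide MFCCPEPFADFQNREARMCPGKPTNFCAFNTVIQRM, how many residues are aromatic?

F, W, and Y each carry an aromatic ring on the side chain.
Matching residues: F2, F8, F11, F26, F29.

5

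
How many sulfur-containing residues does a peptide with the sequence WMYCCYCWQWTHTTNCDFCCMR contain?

8

Only Cys (C) and Met (M) have a sulfur atom in the side chain.
Matching residues: M2, C4, C5, C7, C16, C19, C20, M21.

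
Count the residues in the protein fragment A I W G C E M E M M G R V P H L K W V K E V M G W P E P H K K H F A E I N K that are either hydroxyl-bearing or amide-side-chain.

Hydroxyl-bearing: S, T, Y. Amide-side-chain: N, Q.
Hydroxyl-bearing residues here: none (0).
Amide-side-chain residues here: N37 (1).
The two groups share no amino acid, so total = 0 + 1 = 1.

1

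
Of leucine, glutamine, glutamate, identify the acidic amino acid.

glutamate

The acidic residues are Asp (D) and Glu (E), whose side chains end in a carboxylate group.
Of the listed options, only glutamate belongs to this group.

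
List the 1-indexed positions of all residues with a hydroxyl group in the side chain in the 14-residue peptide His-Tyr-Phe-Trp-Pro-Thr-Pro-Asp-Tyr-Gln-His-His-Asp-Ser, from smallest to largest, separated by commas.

2, 6, 9, 14

Serine (S), threonine (T), and tyrosine (Y) each carry a hydroxyl group on the side chain.
Matching residues: Tyr2, Thr6, Tyr9, Ser14.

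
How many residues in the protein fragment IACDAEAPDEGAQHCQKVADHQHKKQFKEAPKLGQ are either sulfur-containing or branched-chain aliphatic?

Sulfur-containing: C, M. Branched-chain aliphatic: I, L, V.
Sulfur-containing residues here: C3, C15 (2).
Branched-chain aliphatic residues here: I1, V18, L33 (3).
The two groups share no amino acid, so total = 2 + 3 = 5.

5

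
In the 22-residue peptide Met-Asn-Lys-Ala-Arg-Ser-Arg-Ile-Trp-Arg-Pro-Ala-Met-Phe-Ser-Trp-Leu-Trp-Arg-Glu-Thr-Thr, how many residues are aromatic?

Phenylalanine (F), tryptophan (W), and tyrosine (Y) have aromatic ring side chains.
Matching residues: Trp9, Phe14, Trp16, Trp18.

4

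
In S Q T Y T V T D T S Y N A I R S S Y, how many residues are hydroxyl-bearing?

S, T, and Y are the three residues with a side-chain hydroxyl.
Matching residues: S1, T3, Y4, T5, T7, T9, S10, Y11, S16, S17, Y18.

11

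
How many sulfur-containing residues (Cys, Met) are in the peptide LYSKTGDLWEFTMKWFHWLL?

1

Matching residues: M13.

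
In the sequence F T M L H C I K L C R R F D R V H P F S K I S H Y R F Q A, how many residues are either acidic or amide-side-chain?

Acidic: D, E. Amide-side-chain: N, Q.
Acidic residues here: D14 (1).
Amide-side-chain residues here: Q28 (1).
The two groups share no amino acid, so total = 1 + 1 = 2.

2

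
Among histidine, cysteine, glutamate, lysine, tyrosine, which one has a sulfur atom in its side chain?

cysteine

Cysteine (C, thiol) and methionine (M, thioether) are the two sulfur-containing amino acids.
Of the listed options, only cysteine belongs to this group.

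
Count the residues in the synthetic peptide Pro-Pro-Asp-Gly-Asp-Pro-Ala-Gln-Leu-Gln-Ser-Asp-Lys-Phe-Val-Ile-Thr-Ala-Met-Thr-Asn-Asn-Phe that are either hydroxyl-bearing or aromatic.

Hydroxyl-bearing: S, T, Y. Aromatic: F, W, Y.
Hydroxyl-bearing residues here: Ser11, Thr17, Thr20 (3).
Aromatic residues here: Phe14, Phe23 (2).
(Y belongs to both groups, but none appear in this sequence.) Total = 3 + 2 = 5.

5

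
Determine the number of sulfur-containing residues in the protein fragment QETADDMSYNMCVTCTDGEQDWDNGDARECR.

5

Cysteine (C, thiol) and methionine (M, thioether) are the two sulfur-containing amino acids.
Matching residues: M7, M11, C12, C15, C30.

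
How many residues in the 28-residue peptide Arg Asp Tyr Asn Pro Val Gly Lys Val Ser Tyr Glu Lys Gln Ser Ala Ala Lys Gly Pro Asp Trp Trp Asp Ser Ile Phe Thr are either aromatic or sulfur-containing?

5

Aromatic: F, W, Y. Sulfur-containing: C, M.
Aromatic residues here: Tyr3, Tyr11, Trp22, Trp23, Phe27 (5).
Sulfur-containing residues here: none (0).
The two groups share no amino acid, so total = 5 + 0 = 5.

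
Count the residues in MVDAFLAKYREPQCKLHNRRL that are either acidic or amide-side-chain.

4

Acidic: D, E. Amide-side-chain: N, Q.
Acidic residues here: D3, E11 (2).
Amide-side-chain residues here: Q13, N18 (2).
The two groups share no amino acid, so total = 2 + 2 = 4.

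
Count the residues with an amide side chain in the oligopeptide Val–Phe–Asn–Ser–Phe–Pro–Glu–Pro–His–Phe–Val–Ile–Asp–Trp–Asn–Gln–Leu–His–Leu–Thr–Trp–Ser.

Only N (asparagine) and Q (glutamine) carry a side-chain carboxamide.
Matching residues: Asn3, Asn15, Gln16.

3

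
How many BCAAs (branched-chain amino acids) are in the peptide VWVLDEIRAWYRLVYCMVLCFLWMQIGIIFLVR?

The BCAAs are Val, Leu, and Ile — aliphatic side chains with a branch point.
Matching residues: V1, V3, L4, I7, L13, V14, V18, L19, L22, I26, I28, I29, L31, V32.

14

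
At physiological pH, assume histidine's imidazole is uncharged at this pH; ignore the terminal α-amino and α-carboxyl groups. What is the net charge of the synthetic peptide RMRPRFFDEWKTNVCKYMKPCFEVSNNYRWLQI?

+4

The side chains ionized at physiological pH are Lys/Arg (+1) and Asp/Glu (−1); with His treated as neutral, nothing else contributes.
Positive (K, R): R1, R3, R5, K11, K16, K19, R29 → +7.
Negative (D, E): D8, E9, E23 → −3.
Net charge = (+7) + (−3) = +4.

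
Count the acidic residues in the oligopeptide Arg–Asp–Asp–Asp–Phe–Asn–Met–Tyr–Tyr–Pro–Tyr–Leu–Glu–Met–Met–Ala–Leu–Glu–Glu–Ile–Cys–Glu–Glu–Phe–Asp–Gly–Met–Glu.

Only D (aspartate) and E (glutamate) carry a side-chain carboxylic acid.
Matching residues: Asp2, Asp3, Asp4, Glu13, Glu18, Glu19, Glu22, Glu23, Asp25, Glu28.

10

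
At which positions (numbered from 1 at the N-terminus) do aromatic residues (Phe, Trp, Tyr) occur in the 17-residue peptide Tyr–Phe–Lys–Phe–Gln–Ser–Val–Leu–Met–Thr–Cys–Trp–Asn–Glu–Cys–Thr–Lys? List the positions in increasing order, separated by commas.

Matching residues: Tyr1, Phe2, Phe4, Trp12.

1, 2, 4, 12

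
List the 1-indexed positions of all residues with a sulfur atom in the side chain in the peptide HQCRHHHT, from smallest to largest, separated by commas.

3

Only Cys (C) and Met (M) have a sulfur atom in the side chain.
Matching residues: C3.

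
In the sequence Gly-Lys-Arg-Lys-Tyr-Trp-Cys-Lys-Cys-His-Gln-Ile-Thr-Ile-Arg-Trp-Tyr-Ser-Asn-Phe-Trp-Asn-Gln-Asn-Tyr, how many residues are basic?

The basic amino acids are Lys (K), Arg (R), and His (H).
Matching residues: Lys2, Arg3, Lys4, Lys8, His10, Arg15.

6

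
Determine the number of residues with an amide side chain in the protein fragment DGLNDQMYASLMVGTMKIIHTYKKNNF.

Only N (asparagine) and Q (glutamine) carry a side-chain carboxamide.
Matching residues: N4, Q6, N25, N26.

4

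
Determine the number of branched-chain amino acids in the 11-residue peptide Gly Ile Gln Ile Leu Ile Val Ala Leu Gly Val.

7

The BCAAs are Val, Leu, and Ile — aliphatic side chains with a branch point.
Matching residues: Ile2, Ile4, Leu5, Ile6, Val7, Leu9, Val11.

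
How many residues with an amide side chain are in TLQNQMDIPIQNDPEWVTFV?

The amide-side-chain residues are Asn (N) and Gln (Q).
Matching residues: Q3, N4, Q5, Q11, N12.

5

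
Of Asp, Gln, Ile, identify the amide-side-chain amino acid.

Gln

Asparagine (N) and glutamine (Q) have uncharged amide side chains.
Of the listed options, only Gln belongs to this group.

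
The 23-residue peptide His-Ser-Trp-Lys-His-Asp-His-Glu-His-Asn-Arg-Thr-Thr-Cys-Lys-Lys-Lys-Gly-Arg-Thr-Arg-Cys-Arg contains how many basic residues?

The basic amino acids are Lys (K), Arg (R), and His (H).
Matching residues: His1, Lys4, His5, His7, His9, Arg11, Lys15, Lys16, Lys17, Arg19, Arg21, Arg23.

12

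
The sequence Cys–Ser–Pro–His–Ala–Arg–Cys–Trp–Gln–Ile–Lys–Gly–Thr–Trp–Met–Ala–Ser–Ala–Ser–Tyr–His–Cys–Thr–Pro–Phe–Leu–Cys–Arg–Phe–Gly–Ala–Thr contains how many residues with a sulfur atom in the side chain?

5

Only Cys (C) and Met (M) have a sulfur atom in the side chain.
Matching residues: Cys1, Cys7, Met15, Cys22, Cys27.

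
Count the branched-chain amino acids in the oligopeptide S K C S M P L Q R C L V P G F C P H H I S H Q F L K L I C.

The BCAAs are Val, Leu, and Ile — aliphatic side chains with a branch point.
Matching residues: L7, L11, V12, I20, L25, L27, I28.

7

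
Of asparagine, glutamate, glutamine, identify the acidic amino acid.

The acidic residues are Asp (D) and Glu (E), whose side chains end in a carboxylate group.
Of the listed options, only glutamate belongs to this group.

glutamate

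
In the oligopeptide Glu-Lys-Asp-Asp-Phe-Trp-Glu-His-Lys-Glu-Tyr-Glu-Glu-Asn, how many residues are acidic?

Aspartate (D) and glutamate (E) have carboxylic-acid side chains and are the acidic amino acids.
Matching residues: Glu1, Asp3, Asp4, Glu7, Glu10, Glu12, Glu13.

7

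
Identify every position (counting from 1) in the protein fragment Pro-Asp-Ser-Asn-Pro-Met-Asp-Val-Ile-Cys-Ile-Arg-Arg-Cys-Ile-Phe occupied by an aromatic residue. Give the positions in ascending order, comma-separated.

Matching residues: Phe16.

16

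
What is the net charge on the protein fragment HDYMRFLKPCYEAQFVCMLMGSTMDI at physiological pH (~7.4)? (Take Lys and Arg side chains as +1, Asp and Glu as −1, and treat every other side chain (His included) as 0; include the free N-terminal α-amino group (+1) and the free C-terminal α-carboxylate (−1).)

-1

Positive (K, R): R5, K8 → +2.
Negative (D, E): D2, E12, D25 → −3.
The N-terminus (+1) and C-terminus (−1) cancel.
Net charge = (+2) + (−3) = −1.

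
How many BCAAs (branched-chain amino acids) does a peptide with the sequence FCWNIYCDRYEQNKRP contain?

Valine (V), leucine (L), and isoleucine (I) are the branched-chain amino acids.
Matching residues: I5.

1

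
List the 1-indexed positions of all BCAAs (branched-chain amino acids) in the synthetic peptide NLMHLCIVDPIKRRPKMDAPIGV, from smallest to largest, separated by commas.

V, L, and I make up the branched-chain aliphatic group.
Matching residues: L2, L5, I7, V8, I11, I21, V23.

2, 5, 7, 8, 11, 21, 23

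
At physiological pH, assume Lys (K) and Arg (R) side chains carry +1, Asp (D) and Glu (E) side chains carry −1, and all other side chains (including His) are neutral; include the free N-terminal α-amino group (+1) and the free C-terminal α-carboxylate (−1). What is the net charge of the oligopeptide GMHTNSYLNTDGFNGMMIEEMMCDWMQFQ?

Positive (K, R): none → +0.
Negative (D, E): D11, E19, E20, D24 → −4.
The N-terminus (+1) and C-terminus (−1) cancel.
Net charge = (+0) + (−4) = −4.

-4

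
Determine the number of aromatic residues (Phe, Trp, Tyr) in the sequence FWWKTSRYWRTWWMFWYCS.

10

Matching residues: F1, W2, W3, Y8, W9, W12, W13, F15, W16, Y17.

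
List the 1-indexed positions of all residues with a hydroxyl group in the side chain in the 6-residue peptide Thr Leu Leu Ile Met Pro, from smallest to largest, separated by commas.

Serine (S), threonine (T), and tyrosine (Y) each carry a hydroxyl group on the side chain.
Matching residues: Thr1.

1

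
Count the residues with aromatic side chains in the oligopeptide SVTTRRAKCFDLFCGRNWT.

Phenylalanine (F), tryptophan (W), and tyrosine (Y) have aromatic ring side chains.
Matching residues: F10, F13, W18.

3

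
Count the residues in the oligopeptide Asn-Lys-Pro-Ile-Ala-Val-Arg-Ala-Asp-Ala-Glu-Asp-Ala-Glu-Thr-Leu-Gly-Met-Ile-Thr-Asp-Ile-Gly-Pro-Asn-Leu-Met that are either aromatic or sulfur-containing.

Aromatic: F, W, Y. Sulfur-containing: C, M.
Aromatic residues here: none (0).
Sulfur-containing residues here: Met18, Met27 (2).
The two groups share no amino acid, so total = 0 + 2 = 2.

2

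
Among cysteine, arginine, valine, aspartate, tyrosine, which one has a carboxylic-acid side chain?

Only D (aspartate) and E (glutamate) carry a side-chain carboxylic acid.
Of the listed options, only aspartate belongs to this group.

aspartate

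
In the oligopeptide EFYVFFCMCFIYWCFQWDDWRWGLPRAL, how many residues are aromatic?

11

Phenylalanine (F), tryptophan (W), and tyrosine (Y) have aromatic ring side chains.
Matching residues: F2, Y3, F5, F6, F10, Y12, W13, F15, W17, W20, W22.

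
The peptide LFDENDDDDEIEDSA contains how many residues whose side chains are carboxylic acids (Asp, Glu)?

Matching residues: D3, E4, D6, D7, D8, D9, E10, E12, D13.

9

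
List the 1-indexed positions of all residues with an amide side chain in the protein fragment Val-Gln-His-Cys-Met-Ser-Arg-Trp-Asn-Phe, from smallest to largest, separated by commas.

2, 9

The amide-side-chain residues are Asn (N) and Gln (Q).
Matching residues: Gln2, Asn9.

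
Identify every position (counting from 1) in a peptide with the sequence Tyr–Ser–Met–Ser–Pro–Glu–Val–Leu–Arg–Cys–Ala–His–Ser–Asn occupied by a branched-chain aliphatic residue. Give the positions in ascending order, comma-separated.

The BCAAs are Val, Leu, and Ile — aliphatic side chains with a branch point.
Matching residues: Val7, Leu8.

7, 8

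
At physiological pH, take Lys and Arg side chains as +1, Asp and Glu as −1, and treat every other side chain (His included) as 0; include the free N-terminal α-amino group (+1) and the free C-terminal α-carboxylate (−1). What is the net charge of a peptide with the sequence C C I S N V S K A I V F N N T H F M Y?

Positive (K, R): K8 → +1.
Negative (D, E): none → −0.
The N-terminus (+1) and C-terminus (−1) cancel.
Net charge = (+1) + (−0) = +1.

+1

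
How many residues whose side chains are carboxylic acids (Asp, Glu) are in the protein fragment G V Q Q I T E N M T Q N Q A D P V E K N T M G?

Matching residues: E7, D15, E18.

3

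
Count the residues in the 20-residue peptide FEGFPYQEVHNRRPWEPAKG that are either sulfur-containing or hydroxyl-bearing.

Sulfur-containing: C, M. Hydroxyl-bearing: S, T, Y.
Sulfur-containing residues here: none (0).
Hydroxyl-bearing residues here: Y6 (1).
The two groups share no amino acid, so total = 0 + 1 = 1.

1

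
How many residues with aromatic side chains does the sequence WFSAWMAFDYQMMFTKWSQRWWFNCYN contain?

11

Phenylalanine (F), tryptophan (W), and tyrosine (Y) have aromatic ring side chains.
Matching residues: W1, F2, W5, F8, Y10, F14, W17, W21, W22, F23, Y26.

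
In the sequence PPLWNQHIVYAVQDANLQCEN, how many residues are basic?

1

The basic amino acids are Lys (K), Arg (R), and His (H).
Matching residues: H7.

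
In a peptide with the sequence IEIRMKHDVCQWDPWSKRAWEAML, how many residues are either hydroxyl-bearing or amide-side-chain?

2

Hydroxyl-bearing: S, T, Y. Amide-side-chain: N, Q.
Hydroxyl-bearing residues here: S16 (1).
Amide-side-chain residues here: Q11 (1).
The two groups share no amino acid, so total = 1 + 1 = 2.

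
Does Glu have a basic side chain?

No

K, R, and H are the three residues with basic side chains (ε-amine, guanidinium, and imidazole respectively).
Glutamate is not in this group.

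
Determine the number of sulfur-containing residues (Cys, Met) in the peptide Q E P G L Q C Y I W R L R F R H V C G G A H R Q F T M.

Matching residues: C7, C18, M27.

3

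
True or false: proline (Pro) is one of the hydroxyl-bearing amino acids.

False

Serine (S), threonine (T), and tyrosine (Y) each carry a hydroxyl group on the side chain.
Proline is not in this group.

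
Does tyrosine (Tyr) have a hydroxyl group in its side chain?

S, T, and Y are the three residues with a side-chain hydroxyl.
Tyrosine is in this group.

Yes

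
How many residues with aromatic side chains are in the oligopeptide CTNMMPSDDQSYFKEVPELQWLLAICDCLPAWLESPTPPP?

4

The aromatic amino acids are Phe (F, benzyl), Trp (W, indole), and Tyr (Y, phenol).
Matching residues: Y12, F13, W21, W32.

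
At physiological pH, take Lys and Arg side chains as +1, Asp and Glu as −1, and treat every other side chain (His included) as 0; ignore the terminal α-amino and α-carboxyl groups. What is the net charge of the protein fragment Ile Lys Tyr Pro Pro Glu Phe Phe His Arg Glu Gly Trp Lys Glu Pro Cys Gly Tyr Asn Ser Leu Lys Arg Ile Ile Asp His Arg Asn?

+2

Positive (K, R): Lys2, Arg10, Lys14, Lys23, Arg24, Arg29 → +6.
Negative (D, E): Glu6, Glu11, Glu15, Asp27 → −4.
Net charge = (+6) + (−4) = +2.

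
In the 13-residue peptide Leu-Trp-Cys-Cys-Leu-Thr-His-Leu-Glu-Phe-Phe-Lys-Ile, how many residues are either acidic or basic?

Acidic: D, E. Basic: H, K, R.
Acidic residues here: Glu9 (1).
Basic residues here: His7, Lys12 (2).
The two groups share no amino acid, so total = 1 + 2 = 3.

3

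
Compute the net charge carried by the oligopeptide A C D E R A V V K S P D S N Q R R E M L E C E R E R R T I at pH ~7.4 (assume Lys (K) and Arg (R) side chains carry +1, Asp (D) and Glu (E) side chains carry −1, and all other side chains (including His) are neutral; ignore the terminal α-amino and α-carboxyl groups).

0

Positive (K, R): R5, K9, R16, R17, R24, R26, R27 → +7.
Negative (D, E): D3, E4, D12, E18, E21, E23, E25 → −7.
Net charge = (+7) + (−7) = 0.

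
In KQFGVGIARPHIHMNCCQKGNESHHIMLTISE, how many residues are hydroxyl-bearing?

S, T, and Y are the three residues with a side-chain hydroxyl.
Matching residues: S23, T29, S31.

3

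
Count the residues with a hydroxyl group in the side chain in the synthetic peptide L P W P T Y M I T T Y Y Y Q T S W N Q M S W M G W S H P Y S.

13

S, T, and Y are the three residues with a side-chain hydroxyl.
Matching residues: T5, Y6, T9, T10, Y11, Y12, Y13, T15, S16, S21, S26, Y29, S30.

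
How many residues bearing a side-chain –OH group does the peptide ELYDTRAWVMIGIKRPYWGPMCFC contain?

3

The –OH-bearing residues are Ser, Thr (aliphatic alcohols), and Tyr (phenol).
Matching residues: Y3, T5, Y17.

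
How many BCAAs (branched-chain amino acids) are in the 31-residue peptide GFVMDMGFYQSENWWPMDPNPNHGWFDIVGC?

V, L, and I make up the branched-chain aliphatic group.
Matching residues: V3, I28, V29.

3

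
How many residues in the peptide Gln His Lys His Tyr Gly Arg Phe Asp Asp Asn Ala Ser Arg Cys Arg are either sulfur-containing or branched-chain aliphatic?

1

Sulfur-containing: C, M. Branched-chain aliphatic: I, L, V.
Sulfur-containing residues here: Cys15 (1).
Branched-chain aliphatic residues here: none (0).
The two groups share no amino acid, so total = 1 + 0 = 1.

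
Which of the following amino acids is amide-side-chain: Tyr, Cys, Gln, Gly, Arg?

Gln

Asparagine (N) and glutamine (Q) have uncharged amide side chains.
Of the listed options, only Gln belongs to this group.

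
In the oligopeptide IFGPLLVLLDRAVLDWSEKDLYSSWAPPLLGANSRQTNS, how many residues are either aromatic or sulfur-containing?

Aromatic: F, W, Y. Sulfur-containing: C, M.
Aromatic residues here: F2, W16, Y22, W25 (4).
Sulfur-containing residues here: none (0).
The two groups share no amino acid, so total = 4 + 0 = 4.

4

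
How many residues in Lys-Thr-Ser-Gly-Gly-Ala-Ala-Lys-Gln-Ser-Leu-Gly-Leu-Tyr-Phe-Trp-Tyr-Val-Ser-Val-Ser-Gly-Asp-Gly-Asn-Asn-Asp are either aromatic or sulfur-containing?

Aromatic: F, W, Y. Sulfur-containing: C, M.
Aromatic residues here: Tyr14, Phe15, Trp16, Tyr17 (4).
Sulfur-containing residues here: none (0).
The two groups share no amino acid, so total = 4 + 0 = 4.

4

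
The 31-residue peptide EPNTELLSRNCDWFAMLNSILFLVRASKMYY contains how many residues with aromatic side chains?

Phenylalanine (F), tryptophan (W), and tyrosine (Y) have aromatic ring side chains.
Matching residues: W13, F14, F22, Y30, Y31.

5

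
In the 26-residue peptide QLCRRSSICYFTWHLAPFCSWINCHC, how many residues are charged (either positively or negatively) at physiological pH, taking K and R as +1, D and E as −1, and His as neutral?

2

Charged side chains at pH ~7.4: K, R (positive); D, E (negative).
Matching residues: R4, R5.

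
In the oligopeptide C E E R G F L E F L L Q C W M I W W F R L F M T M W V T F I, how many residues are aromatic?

9

The aromatic amino acids are Phe (F, benzyl), Trp (W, indole), and Tyr (Y, phenol).
Matching residues: F6, F9, W14, W17, W18, F19, F22, W26, F29.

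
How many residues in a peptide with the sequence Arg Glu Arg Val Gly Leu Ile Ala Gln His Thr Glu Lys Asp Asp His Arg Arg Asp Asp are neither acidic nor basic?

Acidic: D, E. Basic: K, R, H. All other residues are neither.
Matching residues: Val4, Gly5, Leu6, Ile7, Ala8, Gln9, Thr11.

7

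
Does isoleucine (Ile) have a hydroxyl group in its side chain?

No

The –OH-bearing residues are Ser, Thr (aliphatic alcohols), and Tyr (phenol).
Isoleucine is not in this group.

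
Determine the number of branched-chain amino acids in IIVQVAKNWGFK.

4

V, L, and I make up the branched-chain aliphatic group.
Matching residues: I1, I2, V3, V5.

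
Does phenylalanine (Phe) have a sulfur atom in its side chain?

Only Cys (C) and Met (M) have a sulfur atom in the side chain.
Phenylalanine is not in this group.

No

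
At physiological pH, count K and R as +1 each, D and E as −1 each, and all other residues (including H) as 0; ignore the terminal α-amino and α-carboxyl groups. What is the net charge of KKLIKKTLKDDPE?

Positive (K, R): K1, K2, K5, K6, K9 → +5.
Negative (D, E): D10, D11, E13 → −3.
Net charge = (+5) + (−3) = +2.

+2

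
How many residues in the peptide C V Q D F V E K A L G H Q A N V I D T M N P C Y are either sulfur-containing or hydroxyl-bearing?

5

Sulfur-containing: C, M. Hydroxyl-bearing: S, T, Y.
Sulfur-containing residues here: C1, M20, C23 (3).
Hydroxyl-bearing residues here: T19, Y24 (2).
The two groups share no amino acid, so total = 3 + 2 = 5.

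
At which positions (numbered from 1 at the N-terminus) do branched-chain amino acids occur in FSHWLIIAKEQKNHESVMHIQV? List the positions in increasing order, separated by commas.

The BCAAs are Val, Leu, and Ile — aliphatic side chains with a branch point.
Matching residues: L5, I6, I7, V17, I20, V22.

5, 6, 7, 17, 20, 22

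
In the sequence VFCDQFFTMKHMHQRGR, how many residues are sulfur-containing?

The sulfur-bearing residues are cysteine (–SH) and methionine (–S–CH₃).
Matching residues: C3, M9, M12.

3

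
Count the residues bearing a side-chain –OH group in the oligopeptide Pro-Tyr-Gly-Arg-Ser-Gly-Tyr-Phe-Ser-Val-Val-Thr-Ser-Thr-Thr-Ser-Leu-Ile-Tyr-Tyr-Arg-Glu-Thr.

12

Serine (S), threonine (T), and tyrosine (Y) each carry a hydroxyl group on the side chain.
Matching residues: Tyr2, Ser5, Tyr7, Ser9, Thr12, Ser13, Thr14, Thr15, Ser16, Tyr19, Tyr20, Thr23.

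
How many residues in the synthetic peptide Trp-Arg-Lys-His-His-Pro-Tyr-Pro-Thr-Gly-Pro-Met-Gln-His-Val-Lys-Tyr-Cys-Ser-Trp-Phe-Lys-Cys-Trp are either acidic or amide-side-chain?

1

Acidic: D, E. Amide-side-chain: N, Q.
Acidic residues here: none (0).
Amide-side-chain residues here: Gln13 (1).
The two groups share no amino acid, so total = 0 + 1 = 1.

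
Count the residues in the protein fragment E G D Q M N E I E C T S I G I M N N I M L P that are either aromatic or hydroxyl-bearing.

Aromatic: F, W, Y. Hydroxyl-bearing: S, T, Y.
Aromatic residues here: none (0).
Hydroxyl-bearing residues here: T11, S12 (2).
(Y belongs to both groups, but none appear in this sequence.) Total = 0 + 2 = 2.

2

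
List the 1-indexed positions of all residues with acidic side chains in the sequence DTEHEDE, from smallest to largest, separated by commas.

1, 3, 5, 6, 7

Aspartate (D) and glutamate (E) have carboxylic-acid side chains and are the acidic amino acids.
Matching residues: D1, E3, E5, D6, E7.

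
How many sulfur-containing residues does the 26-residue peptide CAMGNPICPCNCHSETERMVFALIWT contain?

The sulfur-bearing residues are cysteine (–SH) and methionine (–S–CH₃).
Matching residues: C1, M3, C8, C10, C12, M19.

6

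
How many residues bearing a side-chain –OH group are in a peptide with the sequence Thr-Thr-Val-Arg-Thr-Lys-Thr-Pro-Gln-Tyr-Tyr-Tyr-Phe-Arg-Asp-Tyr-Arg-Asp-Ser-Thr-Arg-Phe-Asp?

S, T, and Y are the three residues with a side-chain hydroxyl.
Matching residues: Thr1, Thr2, Thr5, Thr7, Tyr10, Tyr11, Tyr12, Tyr16, Ser19, Thr20.

10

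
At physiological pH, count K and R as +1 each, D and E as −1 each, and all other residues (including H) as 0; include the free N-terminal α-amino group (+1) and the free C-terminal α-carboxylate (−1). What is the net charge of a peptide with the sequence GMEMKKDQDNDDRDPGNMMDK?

Positive (K, R): K5, K6, R13, K21 → +4.
Negative (D, E): E3, D7, D9, D11, D12, D14, D20 → −7.
The N-terminus (+1) and C-terminus (−1) cancel.
Net charge = (+4) + (−7) = −3.

-3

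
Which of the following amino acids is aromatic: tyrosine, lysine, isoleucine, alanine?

The aromatic amino acids are Phe (F, benzyl), Trp (W, indole), and Tyr (Y, phenol).
Of the listed options, only tyrosine belongs to this group.

tyrosine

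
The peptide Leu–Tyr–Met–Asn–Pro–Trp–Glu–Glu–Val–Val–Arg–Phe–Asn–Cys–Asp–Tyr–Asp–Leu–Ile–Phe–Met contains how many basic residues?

The basic amino acids are Lys (K), Arg (R), and His (H).
Matching residues: Arg11.

1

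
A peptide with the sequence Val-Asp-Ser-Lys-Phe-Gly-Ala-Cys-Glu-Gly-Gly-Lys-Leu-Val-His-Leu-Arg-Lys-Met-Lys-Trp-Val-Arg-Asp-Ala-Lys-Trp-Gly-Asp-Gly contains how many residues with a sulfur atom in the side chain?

The sulfur-bearing residues are cysteine (–SH) and methionine (–S–CH₃).
Matching residues: Cys8, Met19.

2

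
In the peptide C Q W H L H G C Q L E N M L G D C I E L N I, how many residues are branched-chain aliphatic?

6

V, L, and I make up the branched-chain aliphatic group.
Matching residues: L5, L10, L14, I18, L20, I22.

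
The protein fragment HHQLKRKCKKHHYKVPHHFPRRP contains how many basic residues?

The basic amino acids are Lys (K), Arg (R), and His (H).
Matching residues: H1, H2, K5, R6, K7, K9, K10, H11, H12, K14, H17, H18, R21, R22.

14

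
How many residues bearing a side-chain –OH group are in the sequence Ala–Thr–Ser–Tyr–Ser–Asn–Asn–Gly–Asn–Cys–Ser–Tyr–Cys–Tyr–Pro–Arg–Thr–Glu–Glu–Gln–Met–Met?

Serine (S), threonine (T), and tyrosine (Y) each carry a hydroxyl group on the side chain.
Matching residues: Thr2, Ser3, Tyr4, Ser5, Ser11, Tyr12, Tyr14, Thr17.

8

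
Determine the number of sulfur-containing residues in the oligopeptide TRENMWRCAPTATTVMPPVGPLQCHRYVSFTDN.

The sulfur-bearing residues are cysteine (–SH) and methionine (–S–CH₃).
Matching residues: M5, C8, M16, C24.

4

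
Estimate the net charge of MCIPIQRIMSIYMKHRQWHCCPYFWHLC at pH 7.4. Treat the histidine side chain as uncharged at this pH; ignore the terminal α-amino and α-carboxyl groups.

Near pH 7.4, K and R contribute +1 each, D and E contribute −1 each, and every other side chain (His included, as stated) is uncharged.
Positive (K, R): R7, K14, R16 → +3.
Negative (D, E): none → −0.
Net charge = (+3) + (−0) = +3.

+3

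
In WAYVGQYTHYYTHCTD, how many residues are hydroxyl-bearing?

The –OH-bearing residues are Ser, Thr (aliphatic alcohols), and Tyr (phenol).
Matching residues: Y3, Y7, T8, Y10, Y11, T12, T15.

7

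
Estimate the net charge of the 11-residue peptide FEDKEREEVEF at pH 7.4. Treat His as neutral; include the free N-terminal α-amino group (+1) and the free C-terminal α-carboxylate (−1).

-4

At pH ~7.4 the Lys and Arg side chains are protonated (+1), the Asp and Glu side chains are deprotonated (−1), and with His taken as neutral all other side chains carry no charge.
Positive (K, R): K4, R6 → +2.
Negative (D, E): E2, D3, E5, E7, E8, E10 → −6.
The N-terminus (+1) and C-terminus (−1) cancel.
Net charge = (+2) + (−6) = −4.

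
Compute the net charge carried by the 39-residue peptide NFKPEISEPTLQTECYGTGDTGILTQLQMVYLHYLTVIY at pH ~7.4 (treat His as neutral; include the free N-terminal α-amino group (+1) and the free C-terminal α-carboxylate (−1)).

The side chains ionized at physiological pH are Lys/Arg (+1) and Asp/Glu (−1); with His treated as neutral, nothing else contributes.
Positive (K, R): K3 → +1.
Negative (D, E): E5, E8, E14, D20 → −4.
The N-terminus (+1) and C-terminus (−1) cancel.
Net charge = (+1) + (−4) = −3.

-3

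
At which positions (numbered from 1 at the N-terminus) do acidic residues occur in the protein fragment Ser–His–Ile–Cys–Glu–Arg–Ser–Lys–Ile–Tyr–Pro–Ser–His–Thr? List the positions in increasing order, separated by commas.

The acidic residues are Asp (D) and Glu (E), whose side chains end in a carboxylate group.
Matching residues: Glu5.

5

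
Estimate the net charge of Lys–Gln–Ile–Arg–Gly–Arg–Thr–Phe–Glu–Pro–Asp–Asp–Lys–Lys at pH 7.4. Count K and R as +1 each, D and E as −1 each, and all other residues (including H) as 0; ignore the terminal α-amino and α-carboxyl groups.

Positive (K, R): Lys1, Arg4, Arg6, Lys13, Lys14 → +5.
Negative (D, E): Glu9, Asp11, Asp12 → −3.
Net charge = (+5) + (−3) = +2.

+2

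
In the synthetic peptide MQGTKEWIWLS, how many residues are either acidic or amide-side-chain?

Acidic: D, E. Amide-side-chain: N, Q.
Acidic residues here: E6 (1).
Amide-side-chain residues here: Q2 (1).
The two groups share no amino acid, so total = 1 + 1 = 2.

2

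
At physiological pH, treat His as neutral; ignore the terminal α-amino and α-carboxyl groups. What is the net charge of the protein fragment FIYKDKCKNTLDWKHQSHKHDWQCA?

At pH ~7.4 the Lys and Arg side chains are protonated (+1), the Asp and Glu side chains are deprotonated (−1), and with His taken as neutral all other side chains carry no charge.
Positive (K, R): K4, K6, K8, K14, K19 → +5.
Negative (D, E): D5, D12, D21 → −3.
Net charge = (+5) + (−3) = +2.

+2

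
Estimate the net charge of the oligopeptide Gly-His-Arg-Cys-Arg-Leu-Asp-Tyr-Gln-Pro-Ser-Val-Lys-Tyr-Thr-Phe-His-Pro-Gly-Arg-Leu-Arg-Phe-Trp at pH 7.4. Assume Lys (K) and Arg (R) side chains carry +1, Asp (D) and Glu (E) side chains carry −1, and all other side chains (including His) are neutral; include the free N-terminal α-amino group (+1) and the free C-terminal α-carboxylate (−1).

Positive (K, R): Arg3, Arg5, Lys13, Arg20, Arg22 → +5.
Negative (D, E): Asp7 → −1.
The N-terminus (+1) and C-terminus (−1) cancel.
Net charge = (+5) + (−1) = +4.

+4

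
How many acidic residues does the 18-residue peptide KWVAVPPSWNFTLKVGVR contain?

0

The acidic residues are Asp (D) and Glu (E), whose side chains end in a carboxylate group.
None of the 18 residues belong to this group.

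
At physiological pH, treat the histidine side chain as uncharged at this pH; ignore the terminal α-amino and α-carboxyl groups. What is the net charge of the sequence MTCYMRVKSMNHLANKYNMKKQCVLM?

+5

At pH ~7.4 the Lys and Arg side chains are protonated (+1), the Asp and Glu side chains are deprotonated (−1), and with His taken as neutral all other side chains carry no charge.
Positive (K, R): R6, K8, K16, K20, K21 → +5.
Negative (D, E): none → −0.
Net charge = (+5) + (−0) = +5.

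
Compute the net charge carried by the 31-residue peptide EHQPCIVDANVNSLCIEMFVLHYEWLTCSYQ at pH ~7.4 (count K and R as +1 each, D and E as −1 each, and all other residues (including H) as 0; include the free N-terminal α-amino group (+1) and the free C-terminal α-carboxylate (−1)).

-4

Positive (K, R): none → +0.
Negative (D, E): E1, D8, E17, E24 → −4.
The N-terminus (+1) and C-terminus (−1) cancel.
Net charge = (+0) + (−4) = −4.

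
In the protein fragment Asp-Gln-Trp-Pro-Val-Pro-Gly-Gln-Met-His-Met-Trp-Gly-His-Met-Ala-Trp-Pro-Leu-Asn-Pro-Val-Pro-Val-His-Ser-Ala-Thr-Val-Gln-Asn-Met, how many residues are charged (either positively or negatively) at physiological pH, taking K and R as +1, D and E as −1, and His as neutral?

1

Charged side chains at pH ~7.4: K, R (positive); D, E (negative).
Matching residues: Asp1.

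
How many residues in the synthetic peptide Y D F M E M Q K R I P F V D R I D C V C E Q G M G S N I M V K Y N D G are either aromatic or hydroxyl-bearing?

5

Aromatic: F, W, Y. Hydroxyl-bearing: S, T, Y.
Aromatic residues here: Y1, F3, F12, Y32 (4).
Hydroxyl-bearing residues here: Y1, S26, Y32 (3).
Y is in both groups, so the 2 Y residues must not be double-counted.
Total = 4 + 3 − 2 = 5.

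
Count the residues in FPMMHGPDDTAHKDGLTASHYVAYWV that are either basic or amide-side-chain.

Basic: H, K, R. Amide-side-chain: N, Q.
Basic residues here: H5, H12, K13, H20 (4).
Amide-side-chain residues here: none (0).
The two groups share no amino acid, so total = 4 + 0 = 4.

4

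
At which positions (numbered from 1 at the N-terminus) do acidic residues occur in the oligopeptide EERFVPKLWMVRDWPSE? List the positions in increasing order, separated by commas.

The acidic residues are Asp (D) and Glu (E), whose side chains end in a carboxylate group.
Matching residues: E1, E2, D13, E17.

1, 2, 13, 17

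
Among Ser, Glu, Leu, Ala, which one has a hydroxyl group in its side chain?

The –OH-bearing residues are Ser, Thr (aliphatic alcohols), and Tyr (phenol).
Of the listed options, only Ser belongs to this group.

Ser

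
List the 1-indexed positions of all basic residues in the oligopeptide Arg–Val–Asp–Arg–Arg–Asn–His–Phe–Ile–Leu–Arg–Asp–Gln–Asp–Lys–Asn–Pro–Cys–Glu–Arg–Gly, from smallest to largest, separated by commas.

K, R, and H are the three residues with basic side chains (ε-amine, guanidinium, and imidazole respectively).
Matching residues: Arg1, Arg4, Arg5, His7, Arg11, Lys15, Arg20.

1, 4, 5, 7, 11, 15, 20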